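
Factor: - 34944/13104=-8/3= - 2^3*3^( - 1) 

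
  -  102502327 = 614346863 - 716849190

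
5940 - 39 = 5901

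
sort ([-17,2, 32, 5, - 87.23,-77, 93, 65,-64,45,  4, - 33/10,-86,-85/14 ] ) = [-87.23 ,- 86, - 77,-64, - 17, - 85/14, - 33/10, 2,4, 5, 32,  45, 65, 93 ] 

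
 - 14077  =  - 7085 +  - 6992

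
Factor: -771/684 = - 257/228 = -  2^(-2)*3^(-1)*19^(-1)*257^1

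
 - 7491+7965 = 474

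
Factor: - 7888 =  - 2^4*17^1*29^1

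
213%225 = 213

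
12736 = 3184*4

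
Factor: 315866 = 2^1*157933^1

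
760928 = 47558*16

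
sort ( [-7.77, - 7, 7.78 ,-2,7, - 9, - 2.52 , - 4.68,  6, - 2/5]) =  [-9, - 7.77, - 7, - 4.68 , - 2.52, - 2, - 2/5, 6,7, 7.78 ]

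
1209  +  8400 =9609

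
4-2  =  2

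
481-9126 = - 8645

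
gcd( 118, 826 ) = 118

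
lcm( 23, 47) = 1081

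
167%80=7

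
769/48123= 769/48123= 0.02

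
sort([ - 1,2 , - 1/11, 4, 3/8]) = [ - 1, - 1/11,3/8,2,4]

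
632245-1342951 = -710706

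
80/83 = 80/83 = 0.96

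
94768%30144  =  4336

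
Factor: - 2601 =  - 3^2*17^2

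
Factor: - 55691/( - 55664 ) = 2^ (- 4)  *  7^ ( - 2)*71^( - 1)  *  55691^1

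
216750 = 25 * 8670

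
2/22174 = 1/11087 = 0.00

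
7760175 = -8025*(-967 )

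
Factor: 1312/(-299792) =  - 2/457 = - 2^1*457^( - 1 )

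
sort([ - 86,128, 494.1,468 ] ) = [ - 86,128, 468, 494.1] 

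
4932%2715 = 2217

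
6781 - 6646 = 135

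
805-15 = 790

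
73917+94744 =168661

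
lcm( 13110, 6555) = 13110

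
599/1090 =599/1090 = 0.55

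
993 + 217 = 1210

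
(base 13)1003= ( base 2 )100010011000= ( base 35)1ru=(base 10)2200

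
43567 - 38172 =5395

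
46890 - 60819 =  - 13929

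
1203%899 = 304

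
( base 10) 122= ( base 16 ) 7a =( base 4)1322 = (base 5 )442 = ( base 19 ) 68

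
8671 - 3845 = 4826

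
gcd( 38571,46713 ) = 69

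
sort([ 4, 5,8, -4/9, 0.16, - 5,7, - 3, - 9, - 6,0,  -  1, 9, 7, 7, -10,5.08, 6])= [ - 10, - 9 ,  -  6, - 5, - 3, - 1, - 4/9,0,  0.16, 4, 5, 5.08, 6, 7, 7, 7, 8,9] 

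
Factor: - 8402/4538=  - 4201/2269 = -  2269^( - 1 )*4201^1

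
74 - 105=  - 31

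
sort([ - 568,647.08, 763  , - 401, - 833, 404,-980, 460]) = [ - 980, - 833, - 568,-401,404, 460, 647.08 , 763]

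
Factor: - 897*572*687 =  -  2^2 * 3^2*11^1 * 13^2*23^1 * 229^1 = -352488708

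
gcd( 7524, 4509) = 9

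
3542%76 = 46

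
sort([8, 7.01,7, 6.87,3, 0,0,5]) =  [0, 0,3, 5,6.87,7,7.01,8]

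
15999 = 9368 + 6631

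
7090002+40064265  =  47154267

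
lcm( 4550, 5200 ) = 36400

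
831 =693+138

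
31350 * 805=25236750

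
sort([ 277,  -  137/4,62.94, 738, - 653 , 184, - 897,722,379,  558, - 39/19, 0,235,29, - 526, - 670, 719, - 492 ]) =[ - 897, - 670, - 653,  -  526, - 492,- 137/4, - 39/19 , 0,29,62.94, 184,235, 277, 379,558,719,722,738]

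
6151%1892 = 475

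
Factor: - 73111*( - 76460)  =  2^2*5^1*113^1*647^1 * 3823^1 = 5590067060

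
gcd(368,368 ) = 368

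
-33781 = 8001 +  - 41782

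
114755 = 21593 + 93162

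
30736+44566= 75302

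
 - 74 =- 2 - 72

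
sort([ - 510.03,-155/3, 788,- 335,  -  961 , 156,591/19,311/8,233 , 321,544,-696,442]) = [ - 961, - 696, - 510.03, - 335,-155/3, 591/19, 311/8,156,233,321, 442,544,788 ] 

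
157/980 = 157/980 = 0.16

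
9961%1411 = 84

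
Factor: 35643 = 3^1*109^2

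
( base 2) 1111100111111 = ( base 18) 16c7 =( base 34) 6v9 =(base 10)7999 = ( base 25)CJO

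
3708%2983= 725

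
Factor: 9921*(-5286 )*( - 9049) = 2^1*3^2*881^1 * 3307^1*9049^1 = 474551331894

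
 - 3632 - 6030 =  - 9662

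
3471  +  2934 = 6405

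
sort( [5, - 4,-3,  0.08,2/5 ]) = [ - 4, - 3, 0.08,  2/5  ,  5 ]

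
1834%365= 9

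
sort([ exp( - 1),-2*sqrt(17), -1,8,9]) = [ -2*sqrt(17), - 1,exp( - 1),8,9]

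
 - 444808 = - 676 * 658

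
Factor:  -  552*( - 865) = 2^3  *3^1 * 5^1*23^1*173^1 = 477480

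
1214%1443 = 1214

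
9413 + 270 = 9683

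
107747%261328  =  107747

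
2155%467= 287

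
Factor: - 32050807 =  - 31^1 * 41^1 * 151^1*167^1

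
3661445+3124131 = 6785576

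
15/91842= 5/30614  =  0.00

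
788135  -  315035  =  473100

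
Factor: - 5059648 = -2^6*11^1*7187^1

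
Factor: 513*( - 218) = -111834 = - 2^1*3^3 * 19^1*109^1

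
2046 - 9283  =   - 7237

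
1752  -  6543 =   -  4791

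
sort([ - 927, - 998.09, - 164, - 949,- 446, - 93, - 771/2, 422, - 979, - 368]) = [ - 998.09, - 979, - 949,-927,  -  446, - 771/2, - 368, - 164, - 93,422]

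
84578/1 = 84578=84578.00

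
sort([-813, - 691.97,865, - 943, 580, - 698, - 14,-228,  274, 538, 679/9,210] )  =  [ - 943 , - 813, - 698,-691.97, - 228, - 14, 679/9, 210, 274,538,580 , 865] 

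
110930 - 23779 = 87151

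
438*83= 36354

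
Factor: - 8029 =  - 7^1*31^1*37^1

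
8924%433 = 264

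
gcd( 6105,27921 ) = 3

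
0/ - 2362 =0/1 = - 0.00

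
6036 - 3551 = 2485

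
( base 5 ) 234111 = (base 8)20720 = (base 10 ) 8656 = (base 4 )2013100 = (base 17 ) 1CG3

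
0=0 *( -26)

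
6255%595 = 305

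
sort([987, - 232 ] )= [ - 232, 987]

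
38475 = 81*475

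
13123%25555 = 13123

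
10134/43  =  10134/43 = 235.67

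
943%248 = 199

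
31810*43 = 1367830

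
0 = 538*0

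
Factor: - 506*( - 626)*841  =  266391796  =  2^2 * 11^1*23^1*29^2*313^1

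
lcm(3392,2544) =10176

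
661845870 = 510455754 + 151390116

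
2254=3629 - 1375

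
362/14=181/7 = 25.86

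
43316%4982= 3460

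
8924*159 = 1418916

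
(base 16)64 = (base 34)2w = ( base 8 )144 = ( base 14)72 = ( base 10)100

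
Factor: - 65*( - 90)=2^1 * 3^2*5^2*13^1 = 5850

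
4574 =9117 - 4543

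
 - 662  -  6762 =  - 7424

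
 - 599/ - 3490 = 599/3490 =0.17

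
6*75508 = 453048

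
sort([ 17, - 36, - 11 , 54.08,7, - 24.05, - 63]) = [ - 63, - 36, - 24.05, - 11, 7, 17,54.08 ] 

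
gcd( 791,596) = 1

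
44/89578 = 22/44789  =  0.00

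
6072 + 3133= 9205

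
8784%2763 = 495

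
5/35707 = 5/35707 = 0.00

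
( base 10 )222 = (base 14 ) 11C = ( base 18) c6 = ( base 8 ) 336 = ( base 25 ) 8m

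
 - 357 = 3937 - 4294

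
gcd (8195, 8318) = 1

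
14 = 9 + 5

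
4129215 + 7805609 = 11934824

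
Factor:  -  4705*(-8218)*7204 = 2^3*5^1*7^1 * 587^1*941^1*1801^1 = 278547630760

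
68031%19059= 10854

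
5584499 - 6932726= - 1348227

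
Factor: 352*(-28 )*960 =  - 9461760 = - 2^13*3^1*5^1 * 7^1  *  11^1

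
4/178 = 2/89 = 0.02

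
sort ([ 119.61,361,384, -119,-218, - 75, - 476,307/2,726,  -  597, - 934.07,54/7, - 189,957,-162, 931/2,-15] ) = [ - 934.07,-597 , - 476,  -  218, -189,-162, - 119, -75, - 15,54/7,119.61,307/2, 361, 384,931/2, 726,957]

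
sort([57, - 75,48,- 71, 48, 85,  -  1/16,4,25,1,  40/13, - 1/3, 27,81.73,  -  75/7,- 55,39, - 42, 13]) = [  -  75, - 71, - 55, -42,-75/7, - 1/3, - 1/16,1,40/13,4  ,  13,25,27,39, 48 , 48,57 , 81.73,85] 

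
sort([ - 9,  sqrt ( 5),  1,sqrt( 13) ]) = [-9,1,  sqrt( 5 ), sqrt( 13)]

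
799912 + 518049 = 1317961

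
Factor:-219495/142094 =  - 2^( - 1 )*3^1*5^1 * 23^( - 1 )*3089^(-1 )*14633^1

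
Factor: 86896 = 2^4*5431^1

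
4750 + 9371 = 14121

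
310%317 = 310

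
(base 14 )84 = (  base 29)40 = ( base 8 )164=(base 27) 48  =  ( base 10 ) 116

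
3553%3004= 549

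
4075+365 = 4440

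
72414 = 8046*9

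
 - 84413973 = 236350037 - 320764010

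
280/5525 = 56/1105= 0.05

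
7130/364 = 3565/182 = 19.59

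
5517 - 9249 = -3732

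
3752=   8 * 469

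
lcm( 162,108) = 324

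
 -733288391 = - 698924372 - 34364019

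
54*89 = 4806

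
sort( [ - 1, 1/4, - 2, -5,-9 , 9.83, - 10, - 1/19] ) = [-10  ,  -  9, - 5,-2,  -  1, - 1/19, 1/4 , 9.83 ] 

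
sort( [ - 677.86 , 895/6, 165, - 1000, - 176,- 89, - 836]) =[  -  1000, - 836, - 677.86,-176, - 89, 895/6, 165 ] 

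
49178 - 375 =48803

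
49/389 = 49/389 =0.13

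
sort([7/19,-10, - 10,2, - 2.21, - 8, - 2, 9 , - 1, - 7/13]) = [ - 10, -10, - 8, -2.21, - 2,  -  1, - 7/13, 7/19,2,9] 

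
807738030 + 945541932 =1753279962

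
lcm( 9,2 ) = 18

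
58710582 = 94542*621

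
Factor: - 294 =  - 2^1*3^1 * 7^2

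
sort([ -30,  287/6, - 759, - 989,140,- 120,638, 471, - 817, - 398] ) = [-989, - 817, - 759, - 398,-120 , - 30,287/6,140,471  ,  638]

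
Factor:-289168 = -2^4*11^1*31^1 *53^1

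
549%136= 5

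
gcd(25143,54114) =87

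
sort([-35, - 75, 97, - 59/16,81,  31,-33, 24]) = [ - 75, - 35,  -  33, - 59/16 , 24, 31, 81,97 ] 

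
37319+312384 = 349703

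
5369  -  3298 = 2071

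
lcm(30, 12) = 60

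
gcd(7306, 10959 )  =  3653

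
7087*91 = 644917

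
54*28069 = 1515726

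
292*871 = 254332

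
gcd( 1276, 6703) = 1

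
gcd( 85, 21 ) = 1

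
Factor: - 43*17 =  - 17^1 *43^1 =- 731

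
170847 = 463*369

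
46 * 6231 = 286626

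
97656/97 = 1006+ 74/97  =  1006.76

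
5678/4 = 1419 + 1/2 = 1419.50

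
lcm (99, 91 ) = 9009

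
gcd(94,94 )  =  94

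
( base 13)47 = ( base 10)59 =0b111011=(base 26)27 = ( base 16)3B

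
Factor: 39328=2^5*1229^1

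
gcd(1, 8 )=1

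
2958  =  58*51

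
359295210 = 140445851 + 218849359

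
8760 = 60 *146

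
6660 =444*15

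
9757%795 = 217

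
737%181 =13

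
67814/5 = 13562 + 4/5 = 13562.80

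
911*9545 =8695495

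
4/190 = 2/95=0.02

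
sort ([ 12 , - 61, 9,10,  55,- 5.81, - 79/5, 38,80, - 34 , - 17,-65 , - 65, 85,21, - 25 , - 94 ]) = [  -  94, - 65, - 65, - 61, - 34, -25, - 17, - 79/5,-5.81,9,10,12,21,38, 55,  80,85 ] 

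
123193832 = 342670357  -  219476525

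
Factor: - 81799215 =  - 3^1*5^1*5453281^1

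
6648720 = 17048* 390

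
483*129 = 62307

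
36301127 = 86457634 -50156507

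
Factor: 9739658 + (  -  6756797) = 2982861 = 3^2*7^1* 113^1*419^1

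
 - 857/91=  - 857/91 = -  9.42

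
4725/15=315 = 315.00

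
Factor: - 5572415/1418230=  - 2^(-1) * 11^( - 1 ) * 19^1*12893^( - 1)*58657^1 = - 1114483/283646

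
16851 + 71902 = 88753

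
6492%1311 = 1248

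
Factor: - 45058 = -2^1*13^1*1733^1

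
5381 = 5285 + 96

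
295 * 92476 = 27280420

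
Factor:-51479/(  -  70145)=5^( - 1 )*14029^( - 1)*51479^1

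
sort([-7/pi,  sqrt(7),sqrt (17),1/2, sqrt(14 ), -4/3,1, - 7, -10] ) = [ -10, - 7, -7/pi,-4/3,1/2,  1,sqrt( 7 ), sqrt( 14),sqrt (17) ] 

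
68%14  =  12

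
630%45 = 0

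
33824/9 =33824/9  =  3758.22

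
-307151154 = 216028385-523179539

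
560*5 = 2800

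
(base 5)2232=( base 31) A7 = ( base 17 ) 11B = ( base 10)317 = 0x13d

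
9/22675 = 9/22675 = 0.00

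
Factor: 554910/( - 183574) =-3^1*5^1*53^1*263^(- 1 ) = - 795/263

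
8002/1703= 8002/1703 = 4.70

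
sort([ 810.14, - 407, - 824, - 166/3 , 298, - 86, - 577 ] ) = [ - 824,  -  577, - 407, - 86, - 166/3, 298, 810.14 ]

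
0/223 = 0  =  0.00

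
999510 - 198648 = 800862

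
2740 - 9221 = -6481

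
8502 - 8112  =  390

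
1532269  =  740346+791923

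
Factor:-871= - 13^1*67^1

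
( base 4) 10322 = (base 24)D2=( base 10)314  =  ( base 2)100111010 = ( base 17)118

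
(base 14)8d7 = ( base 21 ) 3ke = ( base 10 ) 1757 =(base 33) 1k8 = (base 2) 11011011101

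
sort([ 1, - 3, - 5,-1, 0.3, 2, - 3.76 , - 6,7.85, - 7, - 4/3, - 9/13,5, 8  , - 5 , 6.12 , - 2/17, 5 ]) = [ - 7, - 6,  -  5, - 5,-3.76, - 3, - 4/3,-1 , - 9/13 , - 2/17, 0.3, 1,  2 , 5 , 5,6.12, 7.85, 8 ] 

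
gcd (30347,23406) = 1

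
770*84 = 64680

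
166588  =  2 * 83294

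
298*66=19668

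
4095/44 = 93  +  3/44 = 93.07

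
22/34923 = 22/34923 =0.00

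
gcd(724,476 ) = 4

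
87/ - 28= - 87/28 = - 3.11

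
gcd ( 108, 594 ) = 54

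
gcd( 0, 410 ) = 410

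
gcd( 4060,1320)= 20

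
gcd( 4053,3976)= 7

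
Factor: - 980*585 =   -  2^2*3^2*5^2*7^2*13^1 = - 573300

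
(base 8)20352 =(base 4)2003222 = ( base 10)8426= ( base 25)dc1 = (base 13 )3AB2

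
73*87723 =6403779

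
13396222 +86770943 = 100167165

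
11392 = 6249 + 5143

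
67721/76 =67721/76 =891.07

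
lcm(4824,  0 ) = 0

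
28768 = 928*31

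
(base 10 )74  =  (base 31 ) 2C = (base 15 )4E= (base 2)1001010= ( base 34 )26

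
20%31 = 20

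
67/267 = 67/267 = 0.25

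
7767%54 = 45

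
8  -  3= 5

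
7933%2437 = 622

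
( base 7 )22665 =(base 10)5829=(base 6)42553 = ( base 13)2865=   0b1011011000101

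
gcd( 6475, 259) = 259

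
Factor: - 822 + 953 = 131 = 131^1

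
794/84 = 9 + 19/42 = 9.45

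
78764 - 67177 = 11587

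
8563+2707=11270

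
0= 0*46057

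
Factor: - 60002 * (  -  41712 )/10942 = 1251401712/5471  =  2^4 * 3^1 * 11^1*19^1* 79^1*1579^1 * 5471^ ( - 1 )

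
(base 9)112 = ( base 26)3E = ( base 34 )2o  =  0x5c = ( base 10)92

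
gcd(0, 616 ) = 616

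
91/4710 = 91/4710 = 0.02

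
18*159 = 2862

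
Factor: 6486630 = 2^1*3^1  *  5^1 * 463^1*467^1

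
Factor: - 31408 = - 2^4*13^1*151^1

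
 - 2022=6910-8932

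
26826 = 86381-59555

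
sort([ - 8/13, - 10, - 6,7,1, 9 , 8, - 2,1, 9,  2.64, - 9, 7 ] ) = [-10, - 9, - 6, - 2, - 8/13, 1,1,2.64 , 7,7, 8, 9,9 ] 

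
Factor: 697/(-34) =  - 41/2 = -  2^(  -  1 )*41^1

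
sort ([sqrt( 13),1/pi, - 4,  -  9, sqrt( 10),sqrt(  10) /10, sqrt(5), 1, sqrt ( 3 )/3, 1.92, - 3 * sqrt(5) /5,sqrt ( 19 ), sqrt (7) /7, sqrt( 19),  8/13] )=[ - 9, - 4, - 3*sqrt( 5 )/5 , sqrt ( 10 )/10, 1/pi, sqrt( 7 )/7,  sqrt(3) /3, 8/13, 1, 1.92,sqrt( 5),sqrt ( 10 ), sqrt( 13),sqrt(19),sqrt(19 )]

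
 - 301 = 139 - 440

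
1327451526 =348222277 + 979229249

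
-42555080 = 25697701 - 68252781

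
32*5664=181248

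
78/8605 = 78/8605 = 0.01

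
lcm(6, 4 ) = 12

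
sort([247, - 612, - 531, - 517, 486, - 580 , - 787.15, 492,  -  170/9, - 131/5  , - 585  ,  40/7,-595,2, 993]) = [ - 787.15, - 612 , - 595, - 585,-580,- 531, - 517  ,  -  131/5, - 170/9 , 2,40/7, 247, 486,492,993] 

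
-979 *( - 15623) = 15294917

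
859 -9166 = -8307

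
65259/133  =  490+89/133=490.67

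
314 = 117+197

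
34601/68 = 508 + 57/68 = 508.84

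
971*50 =48550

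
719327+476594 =1195921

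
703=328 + 375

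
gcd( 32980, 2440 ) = 20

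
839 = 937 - 98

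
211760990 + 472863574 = 684624564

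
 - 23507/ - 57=412 + 23/57= 412.40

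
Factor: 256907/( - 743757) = -343/993 = -3^ (- 1 )*7^3*331^( - 1 ) 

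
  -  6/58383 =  - 1+ 19459/19461 = -0.00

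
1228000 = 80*15350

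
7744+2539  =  10283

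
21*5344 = 112224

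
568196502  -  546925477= 21271025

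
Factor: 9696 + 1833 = 11529 = 3^3*7^1*61^1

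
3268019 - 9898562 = -6630543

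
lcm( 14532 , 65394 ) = 130788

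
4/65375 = 4/65375 = 0.00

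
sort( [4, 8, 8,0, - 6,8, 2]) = [ - 6, 0 , 2, 4, 8, 8, 8] 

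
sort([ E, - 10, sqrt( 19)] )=[ - 10 , E, sqrt( 19 ) ]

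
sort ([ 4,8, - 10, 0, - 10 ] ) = [ - 10 , - 10 , 0,4,8]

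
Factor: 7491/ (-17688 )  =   - 227/536 = - 2^( - 3)*67^( - 1)*227^1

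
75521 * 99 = 7476579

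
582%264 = 54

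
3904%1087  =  643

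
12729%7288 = 5441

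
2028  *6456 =13092768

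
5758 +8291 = 14049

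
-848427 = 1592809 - 2441236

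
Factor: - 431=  - 431^1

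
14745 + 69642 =84387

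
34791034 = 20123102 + 14667932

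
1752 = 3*584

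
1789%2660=1789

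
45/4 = 11 + 1/4 = 11.25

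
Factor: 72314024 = 2^3*23^1*107^1*3673^1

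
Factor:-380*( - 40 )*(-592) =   -  8998400 =- 2^9*5^2 * 19^1*37^1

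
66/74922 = 11/12487 = 0.00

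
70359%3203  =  3096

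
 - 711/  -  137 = 5 + 26/137 = 5.19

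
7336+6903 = 14239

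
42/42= 1 = 1.00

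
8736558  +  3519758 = 12256316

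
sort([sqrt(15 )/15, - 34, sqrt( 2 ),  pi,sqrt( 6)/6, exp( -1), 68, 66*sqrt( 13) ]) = [  -  34, sqrt( 15 )/15,exp (-1), sqrt( 6)/6,sqrt( 2),pi, 68, 66*sqrt (13 )]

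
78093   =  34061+44032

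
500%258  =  242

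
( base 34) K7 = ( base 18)223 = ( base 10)687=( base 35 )jm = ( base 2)1010101111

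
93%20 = 13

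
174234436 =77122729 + 97111707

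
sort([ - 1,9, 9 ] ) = [ - 1,9, 9] 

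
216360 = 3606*60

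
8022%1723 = 1130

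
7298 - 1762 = 5536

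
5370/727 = 5370/727  =  7.39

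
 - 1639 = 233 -1872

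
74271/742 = 74271/742 = 100.10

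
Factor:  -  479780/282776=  - 2^ ( - 1 )*5^1 * 7^1*13^( - 1 )* 23^1 *149^1*2719^(-1) = - 119945/70694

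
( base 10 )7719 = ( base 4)1320213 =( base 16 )1E27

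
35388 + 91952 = 127340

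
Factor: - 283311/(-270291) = 13491/12871 = 3^2*61^( - 1 )*211^( - 1 )*1499^1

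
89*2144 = 190816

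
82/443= 82/443 = 0.19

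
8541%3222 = 2097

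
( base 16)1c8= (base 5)3311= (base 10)456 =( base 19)150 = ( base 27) go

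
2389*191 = 456299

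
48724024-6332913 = 42391111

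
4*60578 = 242312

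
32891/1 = 32891 = 32891.00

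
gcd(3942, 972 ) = 54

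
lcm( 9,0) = 0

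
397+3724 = 4121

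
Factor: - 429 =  - 3^1*11^1*13^1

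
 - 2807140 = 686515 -3493655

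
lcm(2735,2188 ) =10940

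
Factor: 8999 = 8999^1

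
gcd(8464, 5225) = 1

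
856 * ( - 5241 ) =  - 4486296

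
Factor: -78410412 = -2^2*3^2*71^1*30677^1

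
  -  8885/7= - 8885/7= -1269.29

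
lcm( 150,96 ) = 2400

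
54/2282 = 27/1141=0.02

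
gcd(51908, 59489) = 19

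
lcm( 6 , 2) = 6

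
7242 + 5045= 12287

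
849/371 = 2+107/371 = 2.29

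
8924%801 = 113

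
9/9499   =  9/9499=0.00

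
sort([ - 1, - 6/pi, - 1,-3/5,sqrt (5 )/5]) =[-6/pi , - 1,-1, - 3/5,  sqrt(5 ) /5 ]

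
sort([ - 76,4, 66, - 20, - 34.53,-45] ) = [ - 76,  -  45, - 34.53, - 20, 4,66]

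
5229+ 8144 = 13373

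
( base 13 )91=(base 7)226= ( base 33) 3j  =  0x76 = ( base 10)118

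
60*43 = 2580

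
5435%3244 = 2191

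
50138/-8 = - 25069/4 = -  6267.25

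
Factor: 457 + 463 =920 = 2^3 * 5^1*23^1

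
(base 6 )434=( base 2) 10100110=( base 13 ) ca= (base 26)6a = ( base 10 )166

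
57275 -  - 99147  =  156422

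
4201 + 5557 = 9758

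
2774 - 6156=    - 3382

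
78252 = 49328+28924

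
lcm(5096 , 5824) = 40768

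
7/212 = 7/212 = 0.03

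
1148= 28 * 41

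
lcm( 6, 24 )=24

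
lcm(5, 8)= 40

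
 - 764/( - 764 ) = 1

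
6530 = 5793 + 737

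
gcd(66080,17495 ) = 5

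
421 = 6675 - 6254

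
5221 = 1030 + 4191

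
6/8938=3/4469 =0.00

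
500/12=125/3 = 41.67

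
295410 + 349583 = 644993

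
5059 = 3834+1225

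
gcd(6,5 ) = 1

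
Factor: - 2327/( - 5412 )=2^( - 2)*3^ ( - 1)*11^(  -  1)*13^1*41^( - 1)*179^1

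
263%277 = 263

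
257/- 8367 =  - 257/8367 = - 0.03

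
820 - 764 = 56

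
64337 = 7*9191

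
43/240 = 43/240 = 0.18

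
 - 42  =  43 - 85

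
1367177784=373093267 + 994084517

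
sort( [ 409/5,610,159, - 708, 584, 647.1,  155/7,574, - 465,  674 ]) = [ - 708, - 465,155/7,409/5,159, 574, 584,610,647.1,674 ]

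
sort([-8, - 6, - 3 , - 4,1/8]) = [-8,-6,-4, - 3, 1/8 ]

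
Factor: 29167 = 29167^1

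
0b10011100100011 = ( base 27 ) dk2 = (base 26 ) EL9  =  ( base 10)10019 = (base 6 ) 114215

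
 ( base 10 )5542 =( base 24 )9EM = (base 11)4189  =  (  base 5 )134132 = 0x15a6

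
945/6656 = 945/6656 = 0.14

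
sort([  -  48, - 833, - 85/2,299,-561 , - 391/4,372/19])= [ - 833, - 561, - 391/4 , - 48, - 85/2, 372/19, 299]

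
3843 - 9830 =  - 5987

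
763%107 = 14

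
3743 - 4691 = -948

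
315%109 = 97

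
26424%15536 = 10888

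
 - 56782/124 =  - 458 + 5/62 = -  457.92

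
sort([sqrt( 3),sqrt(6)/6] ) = [sqrt( 6 ) /6, sqrt( 3) ] 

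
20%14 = 6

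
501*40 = 20040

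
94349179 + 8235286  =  102584465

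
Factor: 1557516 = 2^2*3^1 * 129793^1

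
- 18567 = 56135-74702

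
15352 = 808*19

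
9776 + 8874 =18650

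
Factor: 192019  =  53^1*3623^1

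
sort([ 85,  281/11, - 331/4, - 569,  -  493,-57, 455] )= [-569, - 493, - 331/4 , - 57, 281/11, 85,455]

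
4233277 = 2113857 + 2119420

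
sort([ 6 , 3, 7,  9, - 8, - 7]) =[ - 8,-7, 3, 6, 7, 9 ]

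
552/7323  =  184/2441 = 0.08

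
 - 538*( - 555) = 298590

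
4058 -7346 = - 3288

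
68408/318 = 215+19/159=215.12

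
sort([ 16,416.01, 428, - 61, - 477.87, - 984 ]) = [ - 984,-477.87, - 61, 16, 416.01, 428] 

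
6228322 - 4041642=2186680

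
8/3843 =8/3843 = 0.00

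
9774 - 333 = 9441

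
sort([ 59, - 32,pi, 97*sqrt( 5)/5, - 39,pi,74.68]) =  [-39,-32,pi,pi,  97 * sqrt(5 ) /5, 59,74.68] 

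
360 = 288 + 72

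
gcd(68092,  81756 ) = 4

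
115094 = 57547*2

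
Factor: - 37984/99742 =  - 2^4*1187^1  *49871^( - 1 )  =  - 18992/49871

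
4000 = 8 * 500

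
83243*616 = 51277688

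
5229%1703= 120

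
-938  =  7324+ - 8262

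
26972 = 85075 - 58103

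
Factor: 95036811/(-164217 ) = - 19^( - 1 )*41^1* 43^(-1 ) *67^( - 1 )*772657^1 = - 31678937/54739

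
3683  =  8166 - 4483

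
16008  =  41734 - 25726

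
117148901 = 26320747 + 90828154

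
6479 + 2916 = 9395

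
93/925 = 93/925 = 0.10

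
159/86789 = 159/86789 = 0.00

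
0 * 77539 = 0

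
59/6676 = 59/6676=0.01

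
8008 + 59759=67767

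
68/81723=68/81723= 0.00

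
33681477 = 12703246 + 20978231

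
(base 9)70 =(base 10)63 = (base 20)33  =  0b111111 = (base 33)1U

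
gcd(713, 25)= 1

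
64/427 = 64/427 = 0.15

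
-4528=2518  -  7046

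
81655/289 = 282 + 157/289  =  282.54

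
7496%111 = 59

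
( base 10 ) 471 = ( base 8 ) 727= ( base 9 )573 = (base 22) l9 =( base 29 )G7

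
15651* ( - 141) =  - 2206791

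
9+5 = 14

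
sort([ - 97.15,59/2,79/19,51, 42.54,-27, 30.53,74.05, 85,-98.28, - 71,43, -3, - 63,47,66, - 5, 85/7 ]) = [ - 98.28, - 97.15,-71,-63,-27, - 5,  -  3, 79/19, 85/7,59/2,30.53, 42.54,43, 47, 51,66,74.05,85]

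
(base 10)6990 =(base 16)1b4e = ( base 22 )e9g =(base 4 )1231032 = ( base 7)26244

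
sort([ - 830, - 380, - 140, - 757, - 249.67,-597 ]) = [ - 830, - 757, - 597, - 380,-249.67, - 140 ]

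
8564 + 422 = 8986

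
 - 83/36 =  - 83/36 = - 2.31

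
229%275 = 229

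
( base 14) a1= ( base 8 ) 215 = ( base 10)141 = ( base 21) 6f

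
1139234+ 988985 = 2128219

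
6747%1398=1155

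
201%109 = 92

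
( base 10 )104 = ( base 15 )6E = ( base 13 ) 80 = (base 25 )44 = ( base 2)1101000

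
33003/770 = 33003/770 = 42.86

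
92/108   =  23/27 = 0.85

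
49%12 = 1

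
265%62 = 17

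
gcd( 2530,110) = 110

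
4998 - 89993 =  - 84995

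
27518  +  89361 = 116879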